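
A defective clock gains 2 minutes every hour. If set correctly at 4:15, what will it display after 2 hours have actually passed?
For every 60 true minutes, the faulty clock advances 60 + 2 = 62 minutes.
True elapsed: 2 hours = 120 minutes.
Faulty clock advances: 120 x 62/60 = 124 minutes (drift: 4 minutes ahead).
Shown time: 4:15 + 124 minutes = 6:19.

Final answer: 6:19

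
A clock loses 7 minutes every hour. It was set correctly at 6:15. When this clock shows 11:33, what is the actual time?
For every 60 true minutes, the faulty clock advances 53 minutes, so 1 faulty-clock minute corresponds to 60/53 true minutes.
From 6:15 to 11:33 on the faulty dial is 318 minutes.
True elapsed: 318 x 60/53 = 360 minutes = 6 hours.
True time: 6:15 + 6 hours = 12:15.

Final answer: 12:15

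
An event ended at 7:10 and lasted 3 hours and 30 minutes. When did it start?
Starting time: 7:10 = 430 total minutes past 12:00
Subtracting: 3 hours and 30 minutes = 210 minutes
430 - 210 = 220 minutes
= 3 hours and 40 minutes past 12:00 = 3:40

Final answer: 3:40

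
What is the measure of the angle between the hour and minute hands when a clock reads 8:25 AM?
Hour hand position: 8 x 30 + 25 x 0.5 = 252.5 degrees
Minute hand position: 25 x 6 = 150 degrees
Difference: |252.5 - 150| = 102.5 degrees
The angle between the hands is 102.5 degrees

Final answer: 102.5 degrees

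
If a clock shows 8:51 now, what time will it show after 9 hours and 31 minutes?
Starting time: 8:51
Adding 31 minutes to 51 minutes: 51 + 31 = 82 minutes = 1 hour and 22 minutes
Adding 9 hours: 8 + 9 + 1 (carry) = 18 - 12 = 6
Final time: 6:22

Final answer: 6:22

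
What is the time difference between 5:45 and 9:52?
From 5:45 to 9:52:
(9 x 60 + 52) - (5 x 60 + 45) = 592 - 345 = 247 minutes
= 4 hours and 7 minutes

Final answer: 4 hours and 7 minutes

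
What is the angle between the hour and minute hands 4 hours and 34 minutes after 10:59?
First find the time 4 hours and 34 minutes after 10:59.
Total minutes: 10 x 60 + 59 + 4 x 60 + 34 = 933.
933 mod 720 = 213 minutes = 3:33.
Now compute the angle at 3:33:
Hour hand: 3 x 30 + 33 x 0.5 = 106.5 degrees
Minute hand: 33 x 6 = 198 degrees
Difference: |106.5 - 198| = 91.5 degrees
The angle is 91.5 degrees

Final answer: 91.5 degrees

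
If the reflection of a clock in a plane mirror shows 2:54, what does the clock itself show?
Reflection across the vertical (12-6) axis maps a hand at angle A degrees to (360 - A) degrees, which sends a reading of T minutes past 12:00 to (720 - T) minutes past 12:00.
Mirror reads 2:54 = 174 minutes past 12:00.
Actual time: (720 - 174) mod 720 = 546 minutes = 9:06.

Final answer: 9:06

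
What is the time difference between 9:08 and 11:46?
From 9:08 to 11:46:
(11 x 60 + 46) - (9 x 60 + 8) = 706 - 548 = 158 minutes
= 2 hours and 38 minutes

Final answer: 2 hours and 38 minutes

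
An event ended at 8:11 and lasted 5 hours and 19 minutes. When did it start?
Starting time: 8:11 = 491 total minutes past 12:00
Subtracting: 5 hours and 19 minutes = 319 minutes
491 - 319 = 172 minutes
= 2 hours and 52 minutes past 12:00 = 2:52

Final answer: 2:52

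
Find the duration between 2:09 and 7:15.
From 2:09 to 7:15:
(7 x 60 + 15) - (2 x 60 + 9) = 435 - 129 = 306 minutes
= 5 hours and 6 minutes

Final answer: 5 hours and 6 minutes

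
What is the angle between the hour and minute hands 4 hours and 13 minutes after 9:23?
First find the time 4 hours and 13 minutes after 9:23.
Total minutes: 9 x 60 + 23 + 4 x 60 + 13 = 816.
816 mod 720 = 96 minutes = 1:36.
Now compute the angle at 1:36:
Hour hand: 1 x 30 + 36 x 0.5 = 48 degrees
Minute hand: 36 x 6 = 216 degrees
Difference: |48 - 216| = 168 degrees
The angle is 168 degrees

Final answer: 168 degrees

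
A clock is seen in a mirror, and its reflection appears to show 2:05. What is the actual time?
Reflection across the vertical (12-6) axis maps a hand at angle A degrees to (360 - A) degrees, which sends a reading of T minutes past 12:00 to (720 - T) minutes past 12:00.
Mirror reads 2:05 = 125 minutes past 12:00.
Actual time: (720 - 125) mod 720 = 595 minutes = 9:55.

Final answer: 9:55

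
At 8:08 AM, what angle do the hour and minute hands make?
Hour hand position: 8 x 30 + 8 x 0.5 = 244 degrees
Minute hand position: 8 x 6 = 48 degrees
Difference: |244 - 48| = 196 degrees
Since 196 > 180, the smaller angle is 360 - 196 = 164 degrees

Final answer: 164 degrees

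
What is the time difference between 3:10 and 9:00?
From 3:10 to 9:00:
(9 x 60 + 0) - (3 x 60 + 10) = 540 - 190 = 350 minutes
= 5 hours and 50 minutes

Final answer: 5 hours and 50 minutes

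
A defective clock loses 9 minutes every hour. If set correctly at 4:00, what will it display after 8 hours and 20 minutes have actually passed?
For every 60 true minutes, the faulty clock advances 60 - 9 = 51 minutes.
True elapsed: 8 hours and 20 minutes = 500 minutes.
Faulty clock advances: 500 x 51/60 = 425 minutes (drift: 75 minutes behind).
Shown time: 4:00 + 425 minutes = 11:05.

Final answer: 11:05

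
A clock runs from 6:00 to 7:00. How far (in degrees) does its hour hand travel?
The hour hand moves 0.5 degrees per minute.
Time elapsed: 7:00 - 6:00 = 60 minutes
Angular displacement: 60 x 0.5 = 30 degrees

Final answer: 30 degrees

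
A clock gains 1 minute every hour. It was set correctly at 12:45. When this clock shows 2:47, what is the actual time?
For every 60 true minutes, the faulty clock advances 61 minutes, so 1 faulty-clock minute corresponds to 60/61 true minutes.
From 12:45 to 2:47 on the faulty dial is 122 minutes.
True elapsed: 122 x 60/61 = 120 minutes = 2 hours.
True time: 12:45 + 2 hours = 2:45.

Final answer: 2:45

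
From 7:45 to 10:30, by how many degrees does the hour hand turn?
The hour hand moves 0.5 degrees per minute.
Time elapsed: 10:30 - 7:45 = 165 minutes
Angular displacement: 165 x 0.5 = 82.5 degrees

Final answer: 82.5 degrees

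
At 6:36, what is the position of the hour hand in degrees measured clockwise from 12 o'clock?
The hour hand moves 30 degrees per hour and 0.5 degrees per minute.
At 6:36: (6) x 30 + 36 x 0.5 = 180 + 18 = 198 degrees

Final answer: 198 degrees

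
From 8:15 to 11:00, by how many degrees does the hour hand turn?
The hour hand moves 0.5 degrees per minute.
Time elapsed: 11:00 - 8:15 = 165 minutes
Angular displacement: 165 x 0.5 = 82.5 degrees

Final answer: 82.5 degrees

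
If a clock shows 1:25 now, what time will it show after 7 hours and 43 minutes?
Starting time: 1:25
Adding 43 minutes to 25 minutes: 25 + 43 = 68 minutes = 1 hour and 8 minutes
Adding 7 hours: 1 + 7 + 1 (carry) = 9
Final time: 9:08

Final answer: 9:08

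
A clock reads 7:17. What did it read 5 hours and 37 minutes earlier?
Starting time: 7:17 = 437 total minutes past 12:00
Subtracting: 5 hours and 37 minutes = 337 minutes
437 - 337 = 100 minutes
= 1 hour and 40 minutes past 12:00 = 1:40

Final answer: 1:40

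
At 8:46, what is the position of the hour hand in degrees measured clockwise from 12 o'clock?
The hour hand moves 30 degrees per hour and 0.5 degrees per minute.
At 8:46: (8) x 30 + 46 x 0.5 = 240 + 23 = 263 degrees

Final answer: 263 degrees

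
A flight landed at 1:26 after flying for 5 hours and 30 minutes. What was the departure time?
Starting time: 1:26 = 86 total minutes past 12:00
Subtracting: 5 hours and 30 minutes = 330 minutes
86 - 330 = -244 (negative, add 12 hours = 720) = 476 minutes
= 7 hours and 56 minutes past 12:00 = 7:56

Final answer: 7:56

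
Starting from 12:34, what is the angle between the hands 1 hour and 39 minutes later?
First find the time 1 hour and 39 minutes after 12:34.
Total minutes: 12 x 60 + 34 + 1 x 60 + 39 = 853.
853 mod 720 = 133 minutes = 2:13.
Now compute the angle at 2:13:
Hour hand: 2 x 30 + 13 x 0.5 = 66.5 degrees
Minute hand: 13 x 6 = 78 degrees
Difference: |66.5 - 78| = 11.5 degrees
The angle is 11.5 degrees

Final answer: 11.5 degrees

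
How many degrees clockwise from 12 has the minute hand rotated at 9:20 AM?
The minute hand moves 6 degrees per minute.
At 9:20: 20 x 6 = 120 degrees

Final answer: 120 degrees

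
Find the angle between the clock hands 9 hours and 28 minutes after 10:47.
First find the time 9 hours and 28 minutes after 10:47.
Total minutes: 10 x 60 + 47 + 9 x 60 + 28 = 1215.
1215 mod 720 = 495 minutes = 8:15.
Now compute the angle at 8:15:
Hour hand: 8 x 30 + 15 x 0.5 = 247.5 degrees
Minute hand: 15 x 6 = 90 degrees
Difference: |247.5 - 90| = 157.5 degrees
The angle is 157.5 degrees

Final answer: 157.5 degrees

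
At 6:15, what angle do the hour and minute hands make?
Hour hand position: 6 x 30 + 15 x 0.5 = 187.5 degrees
Minute hand position: 15 x 6 = 90 degrees
Difference: |187.5 - 90| = 97.5 degrees
The angle between the hands is 97.5 degrees

Final answer: 97.5 degrees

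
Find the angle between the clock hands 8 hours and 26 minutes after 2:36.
First find the time 8 hours and 26 minutes after 2:36.
Total minutes: 2 x 60 + 36 + 8 x 60 + 26 = 662.
662 mod 720 = 662 minutes = 11:02.
Now compute the angle at 11:02:
Hour hand: 11 x 30 + 2 x 0.5 = 331 degrees
Minute hand: 2 x 6 = 12 degrees
Difference: |331 - 12| = 319 degrees
Smaller angle: 360 - 319 = 41 degrees

Final answer: 41 degrees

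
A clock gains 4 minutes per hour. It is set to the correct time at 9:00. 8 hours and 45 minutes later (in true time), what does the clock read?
For every 60 true minutes, the faulty clock advances 60 + 4 = 64 minutes.
True elapsed: 8 hours and 45 minutes = 525 minutes.
Faulty clock advances: 525 x 64/60 = 560 minutes (drift: 35 minutes ahead).
Shown time: 9:00 + 560 minutes = 6:20.

Final answer: 6:20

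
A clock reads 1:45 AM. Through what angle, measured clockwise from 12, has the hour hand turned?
The hour hand moves 30 degrees per hour and 0.5 degrees per minute.
At 1:45: (1) x 30 + 45 x 0.5 = 30 + 22.5 = 52.5 degrees

Final answer: 52.5 degrees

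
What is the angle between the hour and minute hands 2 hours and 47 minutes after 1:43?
First find the time 2 hours and 47 minutes after 1:43.
Total minutes: 1 x 60 + 43 + 2 x 60 + 47 = 270.
270 mod 720 = 270 minutes = 4:30.
Now compute the angle at 4:30:
Hour hand: 4 x 30 + 30 x 0.5 = 135 degrees
Minute hand: 30 x 6 = 180 degrees
Difference: |135 - 180| = 45 degrees
The angle is 45 degrees

Final answer: 45 degrees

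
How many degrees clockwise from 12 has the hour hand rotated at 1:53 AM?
The hour hand moves 30 degrees per hour and 0.5 degrees per minute.
At 1:53: (1) x 30 + 53 x 0.5 = 30 + 26.5 = 56.5 degrees

Final answer: 56.5 degrees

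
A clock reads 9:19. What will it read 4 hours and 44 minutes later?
Starting time: 9:19
Adding 44 minutes to 19 minutes: 19 + 44 = 63 minutes = 1 hour and 3 minutes
Adding 4 hours: 9 + 4 + 1 (carry) = 14 - 12 = 2
Final time: 2:03

Final answer: 2:03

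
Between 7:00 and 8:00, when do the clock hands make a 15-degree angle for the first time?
At t minutes past 7:00, the hour hand is at 30 x 7 + 0.5t degrees and the minute hand is at 6t degrees.
The smaller angle between them is 15 degrees when |30H - 5.5t| = 15 or |30H - 5.5t| = 345.
With H = 7, solve 30 x 7 - 5.5t = +/- target for each target:
  t = (30 x 7 - 15) / 5.5 = 35.45
  t = (30 x 7 + 15) / 5.5 = 40.91
  t = (30 x 7 - 345) / 5.5 = -24.55 (outside (0, 60))
  t = (30 x 7 + 345) / 5.5 = 100.91 (outside (0, 60))
Valid solutions in (0, 60): {35.45, 40.91} minutes.
The first occurrence is t = 35.45 minutes.
The hands form a 15-degree angle at 35.45 minutes past 7:00.

Final answer: 35.45 minutes past 7:00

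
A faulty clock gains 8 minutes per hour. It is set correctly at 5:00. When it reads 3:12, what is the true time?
For every 60 true minutes, the faulty clock advances 68 minutes, so 1 faulty-clock minute corresponds to 60/68 true minutes.
From 5:00 to 3:12 on the faulty dial is 612 minutes.
True elapsed: 612 x 60/68 = 540 minutes = 9 hours.
True time: 5:00 + 9 hours = 2:00.

Final answer: 2:00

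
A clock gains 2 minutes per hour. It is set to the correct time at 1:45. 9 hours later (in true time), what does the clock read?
For every 60 true minutes, the faulty clock advances 60 + 2 = 62 minutes.
True elapsed: 9 hours = 540 minutes.
Faulty clock advances: 540 x 62/60 = 558 minutes (drift: 18 minutes ahead).
Shown time: 1:45 + 558 minutes = 11:03.

Final answer: 11:03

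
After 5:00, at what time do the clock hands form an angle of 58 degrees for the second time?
At t minutes past 5:00, the hour hand is at 30 x 5 + 0.5t degrees and the minute hand is at 6t degrees.
The smaller angle between them is 58 degrees when |30H - 5.5t| = 58 or |30H - 5.5t| = 302.
With H = 5, solve 30 x 5 - 5.5t = +/- target for each target:
  t = (30 x 5 - 58) / 5.5 = 16.73
  t = (30 x 5 + 58) / 5.5 = 37.82
  t = (30 x 5 - 302) / 5.5 = -27.64 (outside (0, 60))
  t = (30 x 5 + 302) / 5.5 = 82.18 (outside (0, 60))
Valid solutions in (0, 60): {16.73, 37.82} minutes.
The second occurrence is t = 37.82 minutes.
The hands form a 58-degree angle at 37.82 minutes past 5:00.

Final answer: 37.82 minutes past 5:00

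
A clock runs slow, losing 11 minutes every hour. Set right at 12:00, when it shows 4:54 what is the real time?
For every 60 true minutes, the faulty clock advances 49 minutes, so 1 faulty-clock minute corresponds to 60/49 true minutes.
From 12:00 to 4:54 on the faulty dial is 294 minutes.
True elapsed: 294 x 60/49 = 360 minutes = 6 hours.
True time: 12:00 + 6 hours = 6:00.

Final answer: 6:00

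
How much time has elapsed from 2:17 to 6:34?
From 2:17 to 6:34:
(6 x 60 + 34) - (2 x 60 + 17) = 394 - 137 = 257 minutes
= 4 hours and 17 minutes

Final answer: 4 hours and 17 minutes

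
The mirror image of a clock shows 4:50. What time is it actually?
Reflection across the vertical (12-6) axis maps a hand at angle A degrees to (360 - A) degrees, which sends a reading of T minutes past 12:00 to (720 - T) minutes past 12:00.
Mirror reads 4:50 = 290 minutes past 12:00.
Actual time: (720 - 290) mod 720 = 430 minutes = 7:10.

Final answer: 7:10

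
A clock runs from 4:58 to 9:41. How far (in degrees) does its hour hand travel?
The hour hand moves 0.5 degrees per minute.
Time elapsed: 9:41 - 4:58 = 283 minutes
Angular displacement: 283 x 0.5 = 141.5 degrees

Final answer: 141.5 degrees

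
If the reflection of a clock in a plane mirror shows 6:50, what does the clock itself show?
Reflection across the vertical (12-6) axis maps a hand at angle A degrees to (360 - A) degrees, which sends a reading of T minutes past 12:00 to (720 - T) minutes past 12:00.
Mirror reads 6:50 = 410 minutes past 12:00.
Actual time: (720 - 410) mod 720 = 310 minutes = 5:10.

Final answer: 5:10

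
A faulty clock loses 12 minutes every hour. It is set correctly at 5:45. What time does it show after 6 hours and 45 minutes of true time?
For every 60 true minutes, the faulty clock advances 60 - 12 = 48 minutes.
True elapsed: 6 hours and 45 minutes = 405 minutes.
Faulty clock advances: 405 x 48/60 = 324 minutes (drift: 81 minutes behind).
Shown time: 5:45 + 324 minutes = 11:09.

Final answer: 11:09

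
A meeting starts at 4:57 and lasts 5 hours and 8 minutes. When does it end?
Starting time: 4:57
Adding 8 minutes to 57 minutes: 57 + 8 = 65 minutes = 1 hour and 5 minutes
Adding 5 hours: 4 + 5 + 1 (carry) = 10
Final time: 10:05

Final answer: 10:05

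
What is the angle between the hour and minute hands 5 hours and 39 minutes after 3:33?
First find the time 5 hours and 39 minutes after 3:33.
Total minutes: 3 x 60 + 33 + 5 x 60 + 39 = 552.
552 mod 720 = 552 minutes = 9:12.
Now compute the angle at 9:12:
Hour hand: 9 x 30 + 12 x 0.5 = 276 degrees
Minute hand: 12 x 6 = 72 degrees
Difference: |276 - 72| = 204 degrees
Smaller angle: 360 - 204 = 156 degrees

Final answer: 156 degrees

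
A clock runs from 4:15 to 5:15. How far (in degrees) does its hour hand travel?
The hour hand moves 0.5 degrees per minute.
Time elapsed: 5:15 - 4:15 = 60 minutes
Angular displacement: 60 x 0.5 = 30 degrees

Final answer: 30 degrees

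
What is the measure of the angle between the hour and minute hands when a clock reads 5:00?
Hour hand position: 5 x 30 + 0 x 0.5 = 150 degrees
Minute hand position: 0 x 6 = 0 degrees
Difference: |150 - 0| = 150 degrees
The angle between the hands is 150 degrees

Final answer: 150 degrees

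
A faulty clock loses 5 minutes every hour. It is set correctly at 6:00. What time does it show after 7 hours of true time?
For every 60 true minutes, the faulty clock advances 60 - 5 = 55 minutes.
True elapsed: 7 hours = 420 minutes.
Faulty clock advances: 420 x 55/60 = 385 minutes (drift: 35 minutes behind).
Shown time: 6:00 + 385 minutes = 12:25.

Final answer: 12:25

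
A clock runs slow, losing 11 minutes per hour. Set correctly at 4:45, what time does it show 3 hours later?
For every 60 true minutes, the faulty clock advances 60 - 11 = 49 minutes.
True elapsed: 3 hours = 180 minutes.
Faulty clock advances: 180 x 49/60 = 147 minutes (drift: 33 minutes behind).
Shown time: 4:45 + 147 minutes = 7:12.

Final answer: 7:12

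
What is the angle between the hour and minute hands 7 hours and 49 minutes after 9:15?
First find the time 7 hours and 49 minutes after 9:15.
Total minutes: 9 x 60 + 15 + 7 x 60 + 49 = 1024.
1024 mod 720 = 304 minutes = 5:04.
Now compute the angle at 5:04:
Hour hand: 5 x 30 + 4 x 0.5 = 152 degrees
Minute hand: 4 x 6 = 24 degrees
Difference: |152 - 24| = 128 degrees
The angle is 128 degrees

Final answer: 128 degrees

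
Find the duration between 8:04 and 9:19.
From 8:04 to 9:19:
(9 x 60 + 19) - (8 x 60 + 4) = 559 - 484 = 75 minutes
= 1 hour and 15 minutes

Final answer: 1 hour and 15 minutes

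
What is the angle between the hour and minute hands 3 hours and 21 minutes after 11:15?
First find the time 3 hours and 21 minutes after 11:15.
Total minutes: 11 x 60 + 15 + 3 x 60 + 21 = 876.
876 mod 720 = 156 minutes = 2:36.
Now compute the angle at 2:36:
Hour hand: 2 x 30 + 36 x 0.5 = 78 degrees
Minute hand: 36 x 6 = 216 degrees
Difference: |78 - 216| = 138 degrees
The angle is 138 degrees

Final answer: 138 degrees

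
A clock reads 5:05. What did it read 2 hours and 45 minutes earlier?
Starting time: 5:05 = 305 total minutes past 12:00
Subtracting: 2 hours and 45 minutes = 165 minutes
305 - 165 = 140 minutes
= 2 hours and 20 minutes past 12:00 = 2:20

Final answer: 2:20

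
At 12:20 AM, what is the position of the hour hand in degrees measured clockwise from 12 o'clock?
The hour hand moves 30 degrees per hour and 0.5 degrees per minute.
At 12:20: (0) x 30 + 20 x 0.5 = 0 + 10 = 10 degrees

Final answer: 10 degrees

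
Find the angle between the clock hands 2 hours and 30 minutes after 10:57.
First find the time 2 hours and 30 minutes after 10:57.
Total minutes: 10 x 60 + 57 + 2 x 60 + 30 = 807.
807 mod 720 = 87 minutes = 1:27.
Now compute the angle at 1:27:
Hour hand: 1 x 30 + 27 x 0.5 = 43.5 degrees
Minute hand: 27 x 6 = 162 degrees
Difference: |43.5 - 162| = 118.5 degrees
The angle is 118.5 degrees

Final answer: 118.5 degrees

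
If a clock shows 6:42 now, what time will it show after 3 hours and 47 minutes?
Starting time: 6:42
Adding 47 minutes to 42 minutes: 42 + 47 = 89 minutes = 1 hour and 29 minutes
Adding 3 hours: 6 + 3 + 1 (carry) = 10
Final time: 10:29

Final answer: 10:29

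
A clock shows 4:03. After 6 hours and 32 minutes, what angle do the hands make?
First find the time 6 hours and 32 minutes after 4:03.
Total minutes: 4 x 60 + 3 + 6 x 60 + 32 = 635.
635 mod 720 = 635 minutes = 10:35.
Now compute the angle at 10:35:
Hour hand: 10 x 30 + 35 x 0.5 = 317.5 degrees
Minute hand: 35 x 6 = 210 degrees
Difference: |317.5 - 210| = 107.5 degrees
The angle is 107.5 degrees

Final answer: 107.5 degrees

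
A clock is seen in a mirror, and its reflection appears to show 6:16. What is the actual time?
Reflection across the vertical (12-6) axis maps a hand at angle A degrees to (360 - A) degrees, which sends a reading of T minutes past 12:00 to (720 - T) minutes past 12:00.
Mirror reads 6:16 = 376 minutes past 12:00.
Actual time: (720 - 376) mod 720 = 344 minutes = 5:44.

Final answer: 5:44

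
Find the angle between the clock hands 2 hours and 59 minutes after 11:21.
First find the time 2 hours and 59 minutes after 11:21.
Total minutes: 11 x 60 + 21 + 2 x 60 + 59 = 860.
860 mod 720 = 140 minutes = 2:20.
Now compute the angle at 2:20:
Hour hand: 2 x 30 + 20 x 0.5 = 70 degrees
Minute hand: 20 x 6 = 120 degrees
Difference: |70 - 120| = 50 degrees
The angle is 50 degrees

Final answer: 50 degrees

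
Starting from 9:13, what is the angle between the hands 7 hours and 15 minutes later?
First find the time 7 hours and 15 minutes after 9:13.
Total minutes: 9 x 60 + 13 + 7 x 60 + 15 = 988.
988 mod 720 = 268 minutes = 4:28.
Now compute the angle at 4:28:
Hour hand: 4 x 30 + 28 x 0.5 = 134 degrees
Minute hand: 28 x 6 = 168 degrees
Difference: |134 - 168| = 34 degrees
The angle is 34 degrees

Final answer: 34 degrees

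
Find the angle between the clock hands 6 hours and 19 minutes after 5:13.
First find the time 6 hours and 19 minutes after 5:13.
Total minutes: 5 x 60 + 13 + 6 x 60 + 19 = 692.
692 mod 720 = 692 minutes = 11:32.
Now compute the angle at 11:32:
Hour hand: 11 x 30 + 32 x 0.5 = 346 degrees
Minute hand: 32 x 6 = 192 degrees
Difference: |346 - 192| = 154 degrees
The angle is 154 degrees

Final answer: 154 degrees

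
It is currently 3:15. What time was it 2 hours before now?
Starting time: 3:15 = 195 total minutes past 12:00
Subtracting: 2 hours = 120 minutes
195 - 120 = 75 minutes
= 1 hour and 15 minutes past 12:00 = 1:15

Final answer: 1:15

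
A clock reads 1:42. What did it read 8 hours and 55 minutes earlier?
Starting time: 1:42 = 102 total minutes past 12:00
Subtracting: 8 hours and 55 minutes = 535 minutes
102 - 535 = -433 (negative, add 12 hours = 720) = 287 minutes
= 4 hours and 47 minutes past 12:00 = 4:47

Final answer: 4:47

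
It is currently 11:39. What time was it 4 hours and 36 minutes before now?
Starting time: 11:39 = 699 total minutes past 12:00
Subtracting: 4 hours and 36 minutes = 276 minutes
699 - 276 = 423 minutes
= 7 hours and 3 minutes past 12:00 = 7:03

Final answer: 7:03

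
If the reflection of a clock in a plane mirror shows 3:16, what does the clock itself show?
Reflection across the vertical (12-6) axis maps a hand at angle A degrees to (360 - A) degrees, which sends a reading of T minutes past 12:00 to (720 - T) minutes past 12:00.
Mirror reads 3:16 = 196 minutes past 12:00.
Actual time: (720 - 196) mod 720 = 524 minutes = 8:44.

Final answer: 8:44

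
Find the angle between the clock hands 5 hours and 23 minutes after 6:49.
First find the time 5 hours and 23 minutes after 6:49.
Total minutes: 6 x 60 + 49 + 5 x 60 + 23 = 732.
732 mod 720 = 12 minutes = 12:12.
Now compute the angle at 12:12:
Hour hand: 0 x 30 + 12 x 0.5 = 6 degrees
Minute hand: 12 x 6 = 72 degrees
Difference: |6 - 72| = 66 degrees
The angle is 66 degrees

Final answer: 66 degrees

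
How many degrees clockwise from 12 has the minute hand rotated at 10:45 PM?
The minute hand moves 6 degrees per minute.
At 10:45: 45 x 6 = 270 degrees

Final answer: 270 degrees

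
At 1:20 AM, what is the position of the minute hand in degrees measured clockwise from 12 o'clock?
The minute hand moves 6 degrees per minute.
At 1:20: 20 x 6 = 120 degrees

Final answer: 120 degrees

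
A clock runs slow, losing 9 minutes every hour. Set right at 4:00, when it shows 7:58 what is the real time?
For every 60 true minutes, the faulty clock advances 51 minutes, so 1 faulty-clock minute corresponds to 60/51 true minutes.
From 4:00 to 7:58 on the faulty dial is 238 minutes.
True elapsed: 238 x 60/51 = 280 minutes = 4 hours and 40 minutes.
True time: 4:00 + 4 hours and 40 minutes = 8:40.

Final answer: 8:40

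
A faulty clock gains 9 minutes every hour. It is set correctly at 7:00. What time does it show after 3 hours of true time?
For every 60 true minutes, the faulty clock advances 60 + 9 = 69 minutes.
True elapsed: 3 hours = 180 minutes.
Faulty clock advances: 180 x 69/60 = 207 minutes (drift: 27 minutes ahead).
Shown time: 7:00 + 207 minutes = 10:27.

Final answer: 10:27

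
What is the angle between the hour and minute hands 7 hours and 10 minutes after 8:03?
First find the time 7 hours and 10 minutes after 8:03.
Total minutes: 8 x 60 + 3 + 7 x 60 + 10 = 913.
913 mod 720 = 193 minutes = 3:13.
Now compute the angle at 3:13:
Hour hand: 3 x 30 + 13 x 0.5 = 96.5 degrees
Minute hand: 13 x 6 = 78 degrees
Difference: |96.5 - 78| = 18.5 degrees
The angle is 18.5 degrees

Final answer: 18.5 degrees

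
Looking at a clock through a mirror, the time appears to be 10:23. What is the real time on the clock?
Reflection across the vertical (12-6) axis maps a hand at angle A degrees to (360 - A) degrees, which sends a reading of T minutes past 12:00 to (720 - T) minutes past 12:00.
Mirror reads 10:23 = 623 minutes past 12:00.
Actual time: (720 - 623) mod 720 = 97 minutes = 1:37.

Final answer: 1:37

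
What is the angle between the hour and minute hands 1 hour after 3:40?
First find the time 1 hour after 3:40.
Total minutes: 3 x 60 + 40 + 1 x 60 + 0 = 280.
280 mod 720 = 280 minutes = 4:40.
Now compute the angle at 4:40:
Hour hand: 4 x 30 + 40 x 0.5 = 140 degrees
Minute hand: 40 x 6 = 240 degrees
Difference: |140 - 240| = 100 degrees
The angle is 100 degrees

Final answer: 100 degrees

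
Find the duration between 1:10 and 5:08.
From 1:10 to 5:08:
(5 x 60 + 8) - (1 x 60 + 10) = 308 - 70 = 238 minutes
= 3 hours and 58 minutes

Final answer: 3 hours and 58 minutes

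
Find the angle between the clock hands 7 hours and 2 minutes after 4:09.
First find the time 7 hours and 2 minutes after 4:09.
Total minutes: 4 x 60 + 9 + 7 x 60 + 2 = 671.
671 mod 720 = 671 minutes = 11:11.
Now compute the angle at 11:11:
Hour hand: 11 x 30 + 11 x 0.5 = 335.5 degrees
Minute hand: 11 x 6 = 66 degrees
Difference: |335.5 - 66| = 269.5 degrees
Smaller angle: 360 - 269.5 = 90.5 degrees

Final answer: 90.5 degrees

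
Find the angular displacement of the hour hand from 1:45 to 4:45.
The hour hand moves 0.5 degrees per minute.
Time elapsed: 4:45 - 1:45 = 180 minutes
Angular displacement: 180 x 0.5 = 90 degrees

Final answer: 90 degrees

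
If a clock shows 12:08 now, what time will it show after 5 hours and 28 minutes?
Starting time: 12:08
Adding 28 minutes to 8 minutes: 8 + 28 = 36 minutes
Adding 5 hours: 12 + 5 = 17 - 12 = 5
Final time: 5:36

Final answer: 5:36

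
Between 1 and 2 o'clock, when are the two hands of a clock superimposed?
The minute hand gains 5.5 degrees per minute on the hour hand.
At 1:00, the hour hand is at 30 degrees and the minute hand is at 0 degrees.
The gap is 30 degrees. Time to close: 30/5.5 = 60 x 1/11 = 5.45 minutes.
The hands overlap at 5.45 minutes past 1:00.

Final answer: 5.45 minutes past 1:00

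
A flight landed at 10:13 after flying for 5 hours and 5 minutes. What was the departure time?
Starting time: 10:13 = 613 total minutes past 12:00
Subtracting: 5 hours and 5 minutes = 305 minutes
613 - 305 = 308 minutes
= 5 hours and 8 minutes past 12:00 = 5:08

Final answer: 5:08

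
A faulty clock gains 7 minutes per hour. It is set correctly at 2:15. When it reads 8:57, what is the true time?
For every 60 true minutes, the faulty clock advances 67 minutes, so 1 faulty-clock minute corresponds to 60/67 true minutes.
From 2:15 to 8:57 on the faulty dial is 402 minutes.
True elapsed: 402 x 60/67 = 360 minutes = 6 hours.
True time: 2:15 + 6 hours = 8:15.

Final answer: 8:15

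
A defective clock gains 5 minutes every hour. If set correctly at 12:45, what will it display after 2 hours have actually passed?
For every 60 true minutes, the faulty clock advances 60 + 5 = 65 minutes.
True elapsed: 2 hours = 120 minutes.
Faulty clock advances: 120 x 65/60 = 130 minutes (drift: 10 minutes ahead).
Shown time: 12:45 + 130 minutes = 2:55.

Final answer: 2:55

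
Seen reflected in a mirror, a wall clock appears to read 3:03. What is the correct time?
Reflection across the vertical (12-6) axis maps a hand at angle A degrees to (360 - A) degrees, which sends a reading of T minutes past 12:00 to (720 - T) minutes past 12:00.
Mirror reads 3:03 = 183 minutes past 12:00.
Actual time: (720 - 183) mod 720 = 537 minutes = 8:57.

Final answer: 8:57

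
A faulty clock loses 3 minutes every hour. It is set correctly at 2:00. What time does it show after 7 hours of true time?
For every 60 true minutes, the faulty clock advances 60 - 3 = 57 minutes.
True elapsed: 7 hours = 420 minutes.
Faulty clock advances: 420 x 57/60 = 399 minutes (drift: 21 minutes behind).
Shown time: 2:00 + 399 minutes = 8:39.

Final answer: 8:39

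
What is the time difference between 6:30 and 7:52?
From 6:30 to 7:52:
(7 x 60 + 52) - (6 x 60 + 30) = 472 - 390 = 82 minutes
= 1 hour and 22 minutes

Final answer: 1 hour and 22 minutes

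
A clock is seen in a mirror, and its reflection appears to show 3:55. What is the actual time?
Reflection across the vertical (12-6) axis maps a hand at angle A degrees to (360 - A) degrees, which sends a reading of T minutes past 12:00 to (720 - T) minutes past 12:00.
Mirror reads 3:55 = 235 minutes past 12:00.
Actual time: (720 - 235) mod 720 = 485 minutes = 8:05.

Final answer: 8:05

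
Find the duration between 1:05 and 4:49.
From 1:05 to 4:49:
(4 x 60 + 49) - (1 x 60 + 5) = 289 - 65 = 224 minutes
= 3 hours and 44 minutes

Final answer: 3 hours and 44 minutes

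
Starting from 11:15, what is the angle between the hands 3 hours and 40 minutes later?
First find the time 3 hours and 40 minutes after 11:15.
Total minutes: 11 x 60 + 15 + 3 x 60 + 40 = 895.
895 mod 720 = 175 minutes = 2:55.
Now compute the angle at 2:55:
Hour hand: 2 x 30 + 55 x 0.5 = 87.5 degrees
Minute hand: 55 x 6 = 330 degrees
Difference: |87.5 - 330| = 242.5 degrees
Smaller angle: 360 - 242.5 = 117.5 degrees

Final answer: 117.5 degrees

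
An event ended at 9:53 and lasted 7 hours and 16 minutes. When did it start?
Starting time: 9:53 = 593 total minutes past 12:00
Subtracting: 7 hours and 16 minutes = 436 minutes
593 - 436 = 157 minutes
= 2 hours and 37 minutes past 12:00 = 2:37

Final answer: 2:37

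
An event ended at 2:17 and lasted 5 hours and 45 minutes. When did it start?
Starting time: 2:17 = 137 total minutes past 12:00
Subtracting: 5 hours and 45 minutes = 345 minutes
137 - 345 = -208 (negative, add 12 hours = 720) = 512 minutes
= 8 hours and 32 minutes past 12:00 = 8:32

Final answer: 8:32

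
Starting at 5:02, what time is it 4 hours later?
Starting time: 5:02
Adding 0 minutes to 2 minutes: 2 + 0 = 2 minutes
Adding 4 hours: 5 + 4 = 9
Final time: 9:02

Final answer: 9:02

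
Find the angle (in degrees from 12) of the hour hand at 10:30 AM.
The hour hand moves 30 degrees per hour and 0.5 degrees per minute.
At 10:30: (10) x 30 + 30 x 0.5 = 300 + 15 = 315 degrees

Final answer: 315 degrees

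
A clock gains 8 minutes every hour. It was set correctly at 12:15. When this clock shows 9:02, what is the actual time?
For every 60 true minutes, the faulty clock advances 68 minutes, so 1 faulty-clock minute corresponds to 60/68 true minutes.
From 12:15 to 9:02 on the faulty dial is 527 minutes.
True elapsed: 527 x 60/68 = 465 minutes = 7 hours and 45 minutes.
True time: 12:15 + 7 hours and 45 minutes = 8:00.

Final answer: 8:00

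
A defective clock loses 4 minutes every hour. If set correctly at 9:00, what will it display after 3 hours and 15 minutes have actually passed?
For every 60 true minutes, the faulty clock advances 60 - 4 = 56 minutes.
True elapsed: 3 hours and 15 minutes = 195 minutes.
Faulty clock advances: 195 x 56/60 = 182 minutes (drift: 13 minutes behind).
Shown time: 9:00 + 182 minutes = 12:02.

Final answer: 12:02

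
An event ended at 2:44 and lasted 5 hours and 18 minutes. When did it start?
Starting time: 2:44 = 164 total minutes past 12:00
Subtracting: 5 hours and 18 minutes = 318 minutes
164 - 318 = -154 (negative, add 12 hours = 720) = 566 minutes
= 9 hours and 26 minutes past 12:00 = 9:26

Final answer: 9:26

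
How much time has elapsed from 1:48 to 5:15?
From 1:48 to 5:15:
(5 x 60 + 15) - (1 x 60 + 48) = 315 - 108 = 207 minutes
= 3 hours and 27 minutes

Final answer: 3 hours and 27 minutes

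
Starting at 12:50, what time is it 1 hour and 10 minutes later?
Starting time: 12:50
Adding 10 minutes to 50 minutes: 50 + 10 = 60 minutes = 1 hour
Adding 1 hour: 12 + 1 + 1 (carry) = 14 - 12 = 2
Final time: 2:00

Final answer: 2:00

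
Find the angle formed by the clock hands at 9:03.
Hour hand position: 9 x 30 + 3 x 0.5 = 271.5 degrees
Minute hand position: 3 x 6 = 18 degrees
Difference: |271.5 - 18| = 253.5 degrees
Since 253.5 > 180, the smaller angle is 360 - 253.5 = 106.5 degrees

Final answer: 106.5 degrees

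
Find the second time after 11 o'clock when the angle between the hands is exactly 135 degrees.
At t minutes past 11:00, the hour hand is at 30 x 11 + 0.5t degrees and the minute hand is at 6t degrees.
The smaller angle between them is 135 degrees when |30H - 5.5t| = 135 or |30H - 5.5t| = 225.
With H = 11, solve 30 x 11 - 5.5t = +/- target for each target:
  t = (30 x 11 - 135) / 5.5 = 35.45
  t = (30 x 11 + 135) / 5.5 = 84.55 (outside (0, 60))
  t = (30 x 11 - 225) / 5.5 = 19.09
  t = (30 x 11 + 225) / 5.5 = 100.91 (outside (0, 60))
Valid solutions in (0, 60): {19.09, 35.45} minutes.
The second occurrence is t = 35.45 minutes.
The hands form a 135-degree angle at 35.45 minutes past 11:00.

Final answer: 35.45 minutes past 11:00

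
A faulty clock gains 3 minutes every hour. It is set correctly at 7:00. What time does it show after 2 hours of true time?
For every 60 true minutes, the faulty clock advances 60 + 3 = 63 minutes.
True elapsed: 2 hours = 120 minutes.
Faulty clock advances: 120 x 63/60 = 126 minutes (drift: 6 minutes ahead).
Shown time: 7:00 + 126 minutes = 9:06.

Final answer: 9:06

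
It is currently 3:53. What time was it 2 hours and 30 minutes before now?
Starting time: 3:53 = 233 total minutes past 12:00
Subtracting: 2 hours and 30 minutes = 150 minutes
233 - 150 = 83 minutes
= 1 hour and 23 minutes past 12:00 = 1:23

Final answer: 1:23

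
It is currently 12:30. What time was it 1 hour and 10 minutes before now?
Starting time: 12:30 = 30 total minutes past 12:00
Subtracting: 1 hour and 10 minutes = 70 minutes
30 - 70 = -40 (negative, add 12 hours = 720) = 680 minutes
= 11 hours and 20 minutes past 12:00 = 11:20

Final answer: 11:20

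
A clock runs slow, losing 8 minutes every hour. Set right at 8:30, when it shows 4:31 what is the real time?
For every 60 true minutes, the faulty clock advances 52 minutes, so 1 faulty-clock minute corresponds to 60/52 true minutes.
From 8:30 to 4:31 on the faulty dial is 481 minutes.
True elapsed: 481 x 60/52 = 555 minutes = 9 hours and 15 minutes.
True time: 8:30 + 9 hours and 15 minutes = 5:45.

Final answer: 5:45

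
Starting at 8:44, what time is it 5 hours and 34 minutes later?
Starting time: 8:44
Adding 34 minutes to 44 minutes: 44 + 34 = 78 minutes = 1 hour and 18 minutes
Adding 5 hours: 8 + 5 + 1 (carry) = 14 - 12 = 2
Final time: 2:18

Final answer: 2:18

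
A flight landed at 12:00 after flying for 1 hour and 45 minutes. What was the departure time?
Starting time: 12:00 = 0 total minutes past 12:00
Subtracting: 1 hour and 45 minutes = 105 minutes
0 - 105 = -105 (negative, add 12 hours = 720) = 615 minutes
= 10 hours and 15 minutes past 12:00 = 10:15

Final answer: 10:15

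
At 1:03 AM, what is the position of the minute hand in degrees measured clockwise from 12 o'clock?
The minute hand moves 6 degrees per minute.
At 1:03: 3 x 6 = 18 degrees

Final answer: 18 degrees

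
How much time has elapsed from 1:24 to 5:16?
From 1:24 to 5:16:
(5 x 60 + 16) - (1 x 60 + 24) = 316 - 84 = 232 minutes
= 3 hours and 52 minutes

Final answer: 3 hours and 52 minutes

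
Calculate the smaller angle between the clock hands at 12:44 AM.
Hour hand position: 0 x 30 + 44 x 0.5 = 22 degrees
Minute hand position: 44 x 6 = 264 degrees
Difference: |22 - 264| = 242 degrees
Since 242 > 180, the smaller angle is 360 - 242 = 118 degrees

Final answer: 118 degrees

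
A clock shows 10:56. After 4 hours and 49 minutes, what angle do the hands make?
First find the time 4 hours and 49 minutes after 10:56.
Total minutes: 10 x 60 + 56 + 4 x 60 + 49 = 945.
945 mod 720 = 225 minutes = 3:45.
Now compute the angle at 3:45:
Hour hand: 3 x 30 + 45 x 0.5 = 112.5 degrees
Minute hand: 45 x 6 = 270 degrees
Difference: |112.5 - 270| = 157.5 degrees
The angle is 157.5 degrees

Final answer: 157.5 degrees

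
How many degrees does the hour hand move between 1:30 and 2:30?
The hour hand moves 0.5 degrees per minute.
Time elapsed: 2:30 - 1:30 = 60 minutes
Angular displacement: 60 x 0.5 = 30 degrees

Final answer: 30 degrees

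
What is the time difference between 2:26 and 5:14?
From 2:26 to 5:14:
(5 x 60 + 14) - (2 x 60 + 26) = 314 - 146 = 168 minutes
= 2 hours and 48 minutes

Final answer: 2 hours and 48 minutes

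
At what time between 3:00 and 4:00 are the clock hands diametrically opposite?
For hands to be 180 degrees apart: |30H - 5.5t| = 180
With H = 3: t = (30 x 3 + 180)/5.5 = 49.09 or t = (30 x 3 - 180)/5.5 = -16.36
First valid solution (0 < t < 60): t = 49.09 minutes
The hands are opposite at 49.09 minutes past 3:00.

Final answer: 49.09 minutes past 3:00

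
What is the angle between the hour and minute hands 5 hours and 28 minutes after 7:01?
First find the time 5 hours and 28 minutes after 7:01.
Total minutes: 7 x 60 + 1 + 5 x 60 + 28 = 749.
749 mod 720 = 29 minutes = 12:29.
Now compute the angle at 12:29:
Hour hand: 0 x 30 + 29 x 0.5 = 14.5 degrees
Minute hand: 29 x 6 = 174 degrees
Difference: |14.5 - 174| = 159.5 degrees
The angle is 159.5 degrees

Final answer: 159.5 degrees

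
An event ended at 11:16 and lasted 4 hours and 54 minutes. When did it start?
Starting time: 11:16 = 676 total minutes past 12:00
Subtracting: 4 hours and 54 minutes = 294 minutes
676 - 294 = 382 minutes
= 6 hours and 22 minutes past 12:00 = 6:22

Final answer: 6:22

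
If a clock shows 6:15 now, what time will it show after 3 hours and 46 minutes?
Starting time: 6:15
Adding 46 minutes to 15 minutes: 15 + 46 = 61 minutes = 1 hour and 1 minute
Adding 3 hours: 6 + 3 + 1 (carry) = 10
Final time: 10:01

Final answer: 10:01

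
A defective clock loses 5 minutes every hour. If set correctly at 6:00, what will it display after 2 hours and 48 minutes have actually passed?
For every 60 true minutes, the faulty clock advances 60 - 5 = 55 minutes.
True elapsed: 2 hours and 48 minutes = 168 minutes.
Faulty clock advances: 168 x 55/60 = 154 minutes (drift: 14 minutes behind).
Shown time: 6:00 + 154 minutes = 8:34.

Final answer: 8:34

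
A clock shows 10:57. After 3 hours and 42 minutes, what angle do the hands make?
First find the time 3 hours and 42 minutes after 10:57.
Total minutes: 10 x 60 + 57 + 3 x 60 + 42 = 879.
879 mod 720 = 159 minutes = 2:39.
Now compute the angle at 2:39:
Hour hand: 2 x 30 + 39 x 0.5 = 79.5 degrees
Minute hand: 39 x 6 = 234 degrees
Difference: |79.5 - 234| = 154.5 degrees
The angle is 154.5 degrees

Final answer: 154.5 degrees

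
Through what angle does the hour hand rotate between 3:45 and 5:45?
The hour hand moves 0.5 degrees per minute.
Time elapsed: 5:45 - 3:45 = 120 minutes
Angular displacement: 120 x 0.5 = 60 degrees

Final answer: 60 degrees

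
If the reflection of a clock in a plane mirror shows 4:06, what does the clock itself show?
Reflection across the vertical (12-6) axis maps a hand at angle A degrees to (360 - A) degrees, which sends a reading of T minutes past 12:00 to (720 - T) minutes past 12:00.
Mirror reads 4:06 = 246 minutes past 12:00.
Actual time: (720 - 246) mod 720 = 474 minutes = 7:54.

Final answer: 7:54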